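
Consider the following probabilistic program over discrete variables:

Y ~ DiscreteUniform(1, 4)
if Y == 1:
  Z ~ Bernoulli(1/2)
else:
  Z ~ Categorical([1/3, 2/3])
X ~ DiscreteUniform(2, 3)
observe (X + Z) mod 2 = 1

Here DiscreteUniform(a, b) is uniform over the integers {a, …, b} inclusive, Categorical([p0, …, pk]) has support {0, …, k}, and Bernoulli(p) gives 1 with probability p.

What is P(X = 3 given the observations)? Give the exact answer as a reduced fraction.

P(X = 3 | obs) = 3/8

Enumerate traces; 8 have nonzero weight after conditioning:
  (Y=1, Z=0, X=3) weight 1/16
  (Y=1, Z=1, X=2) weight 1/16
  (Y=2, Z=0, X=3) weight 1/24
  (Y=2, Z=1, X=2) weight 1/12
  (Y=3, Z=0, X=3) weight 1/24
  (Y=3, Z=1, X=2) weight 1/12
  (Y=4, Z=0, X=3) weight 1/24
  (Y=4, Z=1, X=2) weight 1/12
Group by X:
  weight(X=2) = 5/16
  weight(X=3) = 3/16
Total weight = 5/16 + 3/16 = 1/2
P(X=2 | obs) = 5/16 / 1/2 = 5/8
P(X=3 | obs) = 3/16 / 1/2 = 3/8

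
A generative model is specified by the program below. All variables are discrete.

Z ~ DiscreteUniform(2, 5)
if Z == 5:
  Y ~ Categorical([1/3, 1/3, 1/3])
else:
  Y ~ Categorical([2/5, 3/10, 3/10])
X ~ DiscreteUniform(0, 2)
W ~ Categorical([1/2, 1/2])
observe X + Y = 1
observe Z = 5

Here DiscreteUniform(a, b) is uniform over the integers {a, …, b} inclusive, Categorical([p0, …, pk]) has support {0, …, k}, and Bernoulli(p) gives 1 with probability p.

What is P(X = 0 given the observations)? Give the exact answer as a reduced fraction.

Enumerate traces; 4 have nonzero weight after conditioning:
  (Z=5, Y=0, X=1, W=0) weight 1/72
  (Z=5, Y=0, X=1, W=1) weight 1/72
  (Z=5, Y=1, X=0, W=0) weight 1/72
  (Z=5, Y=1, X=0, W=1) weight 1/72
Group by X:
  weight(X=0) = 1/36
  weight(X=1) = 1/36
Total weight = 1/36 + 1/36 = 1/18
P(X=0 | obs) = 1/36 / 1/18 = 1/2
P(X=1 | obs) = 1/36 / 1/18 = 1/2

P(X = 0 | obs) = 1/2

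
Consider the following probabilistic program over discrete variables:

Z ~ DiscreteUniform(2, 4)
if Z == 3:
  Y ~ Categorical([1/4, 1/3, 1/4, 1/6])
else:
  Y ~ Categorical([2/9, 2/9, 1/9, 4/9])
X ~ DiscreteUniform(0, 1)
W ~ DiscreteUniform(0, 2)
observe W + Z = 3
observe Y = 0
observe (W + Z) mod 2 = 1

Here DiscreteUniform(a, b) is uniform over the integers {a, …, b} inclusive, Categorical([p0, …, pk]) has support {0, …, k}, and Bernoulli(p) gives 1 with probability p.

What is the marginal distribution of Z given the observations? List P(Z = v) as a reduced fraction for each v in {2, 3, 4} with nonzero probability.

P(Z=2) = 8/17, P(Z=3) = 9/17

Enumerate traces; 4 have nonzero weight after conditioning:
  (Z=2, Y=0, X=0, W=1) weight 1/81
  (Z=2, Y=0, X=1, W=1) weight 1/81
  (Z=3, Y=0, X=0, W=0) weight 1/72
  (Z=3, Y=0, X=1, W=0) weight 1/72
Group by Z:
  weight(Z=2) = 2/81
  weight(Z=3) = 1/36
Total weight = 2/81 + 1/36 = 17/324
P(Z=2 | obs) = 2/81 / 17/324 = 8/17
P(Z=3 | obs) = 1/36 / 17/324 = 9/17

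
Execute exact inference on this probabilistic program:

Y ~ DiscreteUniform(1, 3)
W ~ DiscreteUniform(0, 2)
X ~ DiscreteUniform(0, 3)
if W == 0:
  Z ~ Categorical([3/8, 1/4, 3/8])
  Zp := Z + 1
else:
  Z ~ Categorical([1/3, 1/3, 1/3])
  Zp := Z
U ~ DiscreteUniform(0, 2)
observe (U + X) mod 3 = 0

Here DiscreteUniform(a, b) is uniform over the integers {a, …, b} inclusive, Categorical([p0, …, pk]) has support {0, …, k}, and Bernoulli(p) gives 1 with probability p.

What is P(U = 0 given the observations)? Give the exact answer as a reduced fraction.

Enumerate traces; 108 have nonzero weight after conditioning:
  (Y=1, W=0, X=0, Z=0, U=0) weight 1/288
  (Y=1, W=0, X=0, Z=1, U=0) weight 1/432
  (Y=1, W=0, X=0, Z=2, U=0) weight 1/288
  (Y=1, W=0, X=1, Z=0, U=2) weight 1/288
  (Y=1, W=0, X=1, Z=1, U=2) weight 1/432
  (Y=1, W=0, X=1, Z=2, U=2) weight 1/288
  (Y=1, W=0, X=2, Z=0, U=1) weight 1/288
  (Y=1, W=0, X=2, Z=1, U=1) weight 1/432
  … 100 more
Group by U:
  weight(U=0) = 1/6
  weight(U=1) = 1/12
  weight(U=2) = 1/12
Total weight = 1/6 + 1/12 + 1/12 = 1/3
P(U=0 | obs) = 1/6 / 1/3 = 1/2
P(U=1 | obs) = 1/12 / 1/3 = 1/4
P(U=2 | obs) = 1/12 / 1/3 = 1/4

P(U = 0 | obs) = 1/2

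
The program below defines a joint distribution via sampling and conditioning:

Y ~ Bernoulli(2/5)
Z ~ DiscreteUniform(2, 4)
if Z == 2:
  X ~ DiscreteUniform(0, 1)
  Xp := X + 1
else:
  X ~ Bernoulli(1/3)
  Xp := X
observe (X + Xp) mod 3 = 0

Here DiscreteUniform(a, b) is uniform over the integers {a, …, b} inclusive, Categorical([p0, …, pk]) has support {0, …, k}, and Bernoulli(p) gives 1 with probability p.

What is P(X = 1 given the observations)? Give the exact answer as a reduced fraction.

P(X = 1 | obs) = 3/11

Enumerate traces; 6 have nonzero weight after conditioning:
  (Y=0, Z=2, X=1) weight 1/10
  (Y=0, Z=3, X=0) weight 2/15
  (Y=0, Z=4, X=0) weight 2/15
  (Y=1, Z=2, X=1) weight 1/15
  (Y=1, Z=3, X=0) weight 4/45
  (Y=1, Z=4, X=0) weight 4/45
Group by X:
  weight(X=0) = 4/9
  weight(X=1) = 1/6
Total weight = 4/9 + 1/6 = 11/18
P(X=0 | obs) = 4/9 / 11/18 = 8/11
P(X=1 | obs) = 1/6 / 11/18 = 3/11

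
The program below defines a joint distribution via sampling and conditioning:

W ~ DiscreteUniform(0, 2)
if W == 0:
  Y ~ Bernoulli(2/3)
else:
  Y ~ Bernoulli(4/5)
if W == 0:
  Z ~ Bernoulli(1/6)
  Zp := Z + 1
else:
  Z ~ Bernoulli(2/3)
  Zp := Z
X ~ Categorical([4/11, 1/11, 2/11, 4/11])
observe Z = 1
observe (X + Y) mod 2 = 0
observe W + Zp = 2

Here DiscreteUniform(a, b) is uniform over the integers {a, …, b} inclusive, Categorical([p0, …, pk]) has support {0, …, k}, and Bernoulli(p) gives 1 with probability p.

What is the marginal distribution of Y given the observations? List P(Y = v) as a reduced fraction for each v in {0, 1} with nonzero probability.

P(Y=0) = 51/196, P(Y=1) = 145/196

Enumerate traces; 8 have nonzero weight after conditioning:
  (W=0, Y=0, Z=1, X=0) weight 2/297
  (W=0, Y=0, Z=1, X=2) weight 1/297
  (W=0, Y=1, Z=1, X=1) weight 1/297
  (W=0, Y=1, Z=1, X=3) weight 4/297
  (W=1, Y=0, Z=1, X=0) weight 8/495
  (W=1, Y=0, Z=1, X=2) weight 4/495
  (W=1, Y=1, Z=1, X=1) weight 8/495
  (W=1, Y=1, Z=1, X=3) weight 32/495
Group by Y:
  weight(Y=0) = 17/495
  weight(Y=1) = 29/297
Total weight = 17/495 + 29/297 = 196/1485
P(Y=0 | obs) = 17/495 / 196/1485 = 51/196
P(Y=1 | obs) = 29/297 / 196/1485 = 145/196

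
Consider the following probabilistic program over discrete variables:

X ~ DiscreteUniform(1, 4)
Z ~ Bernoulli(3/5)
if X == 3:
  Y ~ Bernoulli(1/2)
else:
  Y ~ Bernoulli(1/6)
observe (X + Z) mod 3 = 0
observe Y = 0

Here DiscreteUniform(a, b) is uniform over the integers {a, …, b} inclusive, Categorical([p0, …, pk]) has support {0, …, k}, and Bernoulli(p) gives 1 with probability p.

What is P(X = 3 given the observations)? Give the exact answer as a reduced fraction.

Enumerate traces; 2 have nonzero weight after conditioning:
  (X=2, Z=1, Y=0) weight 1/8
  (X=3, Z=0, Y=0) weight 1/20
Group by X:
  weight(X=2) = 1/8
  weight(X=3) = 1/20
Total weight = 1/8 + 1/20 = 7/40
P(X=2 | obs) = 1/8 / 7/40 = 5/7
P(X=3 | obs) = 1/20 / 7/40 = 2/7

P(X = 3 | obs) = 2/7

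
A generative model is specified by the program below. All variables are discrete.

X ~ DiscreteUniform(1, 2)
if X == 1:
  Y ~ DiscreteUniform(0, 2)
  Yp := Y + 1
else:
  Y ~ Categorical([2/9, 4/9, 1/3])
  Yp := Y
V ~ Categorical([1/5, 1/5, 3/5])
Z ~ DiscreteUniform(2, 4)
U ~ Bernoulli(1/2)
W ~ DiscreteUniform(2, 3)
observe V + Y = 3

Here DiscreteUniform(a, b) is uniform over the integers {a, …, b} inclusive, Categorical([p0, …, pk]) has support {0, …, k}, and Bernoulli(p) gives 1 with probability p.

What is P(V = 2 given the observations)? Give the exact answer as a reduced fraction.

P(V = 2 | obs) = 7/9

Enumerate traces; 48 have nonzero weight after conditioning:
  (X=1, Y=1, V=2, Z=2, U=0, W=2) weight 1/120
  (X=1, Y=1, V=2, Z=2, U=0, W=3) weight 1/120
  (X=1, Y=1, V=2, Z=2, U=1, W=2) weight 1/120
  (X=1, Y=1, V=2, Z=2, U=1, W=3) weight 1/120
  (X=1, Y=1, V=2, Z=3, U=0, W=2) weight 1/120
  (X=1, Y=1, V=2, Z=3, U=0, W=3) weight 1/120
  (X=1, Y=1, V=2, Z=3, U=1, W=2) weight 1/120
  (X=1, Y=1, V=2, Z=3, U=1, W=3) weight 1/120
  (X=1, Y=2, V=1, Z=2, U=0, W=2) weight 1/360
  … 39 more
Group by V:
  weight(V=1) = 1/15
  weight(V=2) = 7/30
Total weight = 1/15 + 7/30 = 3/10
P(V=1 | obs) = 1/15 / 3/10 = 2/9
P(V=2 | obs) = 7/30 / 3/10 = 7/9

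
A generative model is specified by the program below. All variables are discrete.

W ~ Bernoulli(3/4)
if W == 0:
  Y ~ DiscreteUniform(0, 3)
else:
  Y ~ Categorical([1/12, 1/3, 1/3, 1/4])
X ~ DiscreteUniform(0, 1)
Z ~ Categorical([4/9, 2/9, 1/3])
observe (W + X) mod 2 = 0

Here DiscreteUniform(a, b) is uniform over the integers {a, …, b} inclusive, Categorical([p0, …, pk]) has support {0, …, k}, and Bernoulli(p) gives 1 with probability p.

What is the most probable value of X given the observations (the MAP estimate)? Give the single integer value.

Enumerate traces; 24 have nonzero weight after conditioning:
  (W=0, Y=0, X=0, Z=0) weight 1/72
  (W=0, Y=0, X=0, Z=1) weight 1/144
  (W=0, Y=0, X=0, Z=2) weight 1/96
  (W=0, Y=1, X=0, Z=0) weight 1/72
  (W=0, Y=1, X=0, Z=1) weight 1/144
  (W=0, Y=1, X=0, Z=2) weight 1/96
  (W=0, Y=2, X=0, Z=0) weight 1/72
  (W=0, Y=2, X=0, Z=1) weight 1/144
  (W=1, Y=0, X=1, Z=0) weight 1/72
  … 15 more
Group by X:
  weight(X=0) = 1/8
  weight(X=1) = 3/8
Total weight = 1/8 + 3/8 = 1/2
P(X=0 | obs) = 1/8 / 1/2 = 1/4
P(X=1 | obs) = 3/8 / 1/2 = 3/4
argmax = 1

argmax_v P(X = v | obs) = 1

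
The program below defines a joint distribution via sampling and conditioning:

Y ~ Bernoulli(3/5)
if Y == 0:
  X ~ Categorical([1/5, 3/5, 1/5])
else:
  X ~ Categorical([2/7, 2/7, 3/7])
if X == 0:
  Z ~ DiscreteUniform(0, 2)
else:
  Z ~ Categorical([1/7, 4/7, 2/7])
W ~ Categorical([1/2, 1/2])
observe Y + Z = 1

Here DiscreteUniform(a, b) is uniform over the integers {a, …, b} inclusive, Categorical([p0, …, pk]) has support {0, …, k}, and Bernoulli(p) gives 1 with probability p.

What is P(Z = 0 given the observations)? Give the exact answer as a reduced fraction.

Enumerate traces; 12 have nonzero weight after conditioning:
  (Y=0, X=0, Z=1, W=0) weight 1/75
  (Y=0, X=0, Z=1, W=1) weight 1/75
  (Y=0, X=1, Z=1, W=0) weight 12/175
  (Y=0, X=1, Z=1, W=1) weight 12/175
  (Y=0, X=2, Z=1, W=0) weight 4/175
  (Y=0, X=2, Z=1, W=1) weight 4/175
  (Y=1, X=0, Z=0, W=0) weight 1/35
  (Y=1, X=0, Z=0, W=1) weight 1/35
  … 4 more
Group by Z:
  weight(Z=0) = 29/245
  weight(Z=1) = 22/105
Total weight = 29/245 + 22/105 = 241/735
P(Z=0 | obs) = 29/245 / 241/735 = 87/241
P(Z=1 | obs) = 22/105 / 241/735 = 154/241

P(Z = 0 | obs) = 87/241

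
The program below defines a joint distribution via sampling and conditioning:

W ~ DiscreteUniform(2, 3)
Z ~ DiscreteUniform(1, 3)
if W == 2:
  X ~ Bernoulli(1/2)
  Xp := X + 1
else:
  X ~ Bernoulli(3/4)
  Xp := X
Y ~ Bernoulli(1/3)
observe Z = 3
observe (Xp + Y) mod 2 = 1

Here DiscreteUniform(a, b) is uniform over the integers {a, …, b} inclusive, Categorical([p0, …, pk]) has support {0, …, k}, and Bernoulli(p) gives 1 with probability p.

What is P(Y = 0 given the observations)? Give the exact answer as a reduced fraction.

P(Y = 0 | obs) = 10/13

Enumerate traces; 4 have nonzero weight after conditioning:
  (W=2, Z=3, X=0, Y=0) weight 1/18
  (W=2, Z=3, X=1, Y=1) weight 1/36
  (W=3, Z=3, X=0, Y=1) weight 1/72
  (W=3, Z=3, X=1, Y=0) weight 1/12
Group by Y:
  weight(Y=0) = 5/36
  weight(Y=1) = 1/24
Total weight = 5/36 + 1/24 = 13/72
P(Y=0 | obs) = 5/36 / 13/72 = 10/13
P(Y=1 | obs) = 1/24 / 13/72 = 3/13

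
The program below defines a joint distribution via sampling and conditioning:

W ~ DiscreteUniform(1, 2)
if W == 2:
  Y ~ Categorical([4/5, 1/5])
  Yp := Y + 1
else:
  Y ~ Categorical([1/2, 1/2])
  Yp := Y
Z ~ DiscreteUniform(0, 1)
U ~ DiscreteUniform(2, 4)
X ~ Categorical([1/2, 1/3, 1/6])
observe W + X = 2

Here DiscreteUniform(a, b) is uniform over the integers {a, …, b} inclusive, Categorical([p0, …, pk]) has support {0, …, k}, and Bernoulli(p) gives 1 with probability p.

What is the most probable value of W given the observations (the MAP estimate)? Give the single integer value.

Enumerate traces; 24 have nonzero weight after conditioning:
  (W=1, Y=0, Z=0, U=2, X=1) weight 1/72
  (W=1, Y=0, Z=0, U=3, X=1) weight 1/72
  (W=1, Y=0, Z=0, U=4, X=1) weight 1/72
  (W=1, Y=0, Z=1, U=2, X=1) weight 1/72
  (W=1, Y=0, Z=1, U=3, X=1) weight 1/72
  (W=1, Y=0, Z=1, U=4, X=1) weight 1/72
  (W=1, Y=1, Z=0, U=2, X=1) weight 1/72
  (W=1, Y=1, Z=0, U=3, X=1) weight 1/72
  (W=2, Y=0, Z=0, U=2, X=0) weight 1/30
  … 15 more
Group by W:
  weight(W=1) = 1/6
  weight(W=2) = 1/4
Total weight = 1/6 + 1/4 = 5/12
P(W=1 | obs) = 1/6 / 5/12 = 2/5
P(W=2 | obs) = 1/4 / 5/12 = 3/5
argmax = 2

argmax_v P(W = v | obs) = 2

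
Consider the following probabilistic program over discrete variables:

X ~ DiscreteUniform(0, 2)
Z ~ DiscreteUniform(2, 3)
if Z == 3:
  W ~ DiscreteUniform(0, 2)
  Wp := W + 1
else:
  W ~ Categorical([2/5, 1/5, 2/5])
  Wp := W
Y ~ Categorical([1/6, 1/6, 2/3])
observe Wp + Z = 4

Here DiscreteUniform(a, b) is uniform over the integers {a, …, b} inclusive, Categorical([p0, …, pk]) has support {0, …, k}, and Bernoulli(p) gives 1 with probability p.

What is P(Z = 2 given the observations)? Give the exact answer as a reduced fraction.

Enumerate traces; 18 have nonzero weight after conditioning:
  (X=0, Z=2, W=2, Y=0) weight 1/90
  (X=0, Z=2, W=2, Y=1) weight 1/90
  (X=0, Z=2, W=2, Y=2) weight 2/45
  (X=0, Z=3, W=0, Y=0) weight 1/108
  (X=0, Z=3, W=0, Y=1) weight 1/108
  (X=0, Z=3, W=0, Y=2) weight 1/27
  (X=1, Z=2, W=2, Y=0) weight 1/90
  (X=1, Z=2, W=2, Y=1) weight 1/90
  … 10 more
Group by Z:
  weight(Z=2) = 1/5
  weight(Z=3) = 1/6
Total weight = 1/5 + 1/6 = 11/30
P(Z=2 | obs) = 1/5 / 11/30 = 6/11
P(Z=3 | obs) = 1/6 / 11/30 = 5/11

P(Z = 2 | obs) = 6/11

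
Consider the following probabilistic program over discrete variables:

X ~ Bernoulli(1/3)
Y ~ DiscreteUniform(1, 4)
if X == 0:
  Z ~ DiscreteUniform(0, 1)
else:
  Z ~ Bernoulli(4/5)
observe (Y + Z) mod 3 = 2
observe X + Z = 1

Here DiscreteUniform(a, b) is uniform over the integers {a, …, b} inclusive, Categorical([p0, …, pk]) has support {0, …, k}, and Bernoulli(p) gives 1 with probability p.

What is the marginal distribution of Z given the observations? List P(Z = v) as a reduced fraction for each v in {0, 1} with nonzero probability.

P(Z=0) = 1/11, P(Z=1) = 10/11

Enumerate traces; 3 have nonzero weight after conditioning:
  (X=0, Y=1, Z=1) weight 1/12
  (X=0, Y=4, Z=1) weight 1/12
  (X=1, Y=2, Z=0) weight 1/60
Group by Z:
  weight(Z=0) = 1/60
  weight(Z=1) = 1/6
Total weight = 1/60 + 1/6 = 11/60
P(Z=0 | obs) = 1/60 / 11/60 = 1/11
P(Z=1 | obs) = 1/6 / 11/60 = 10/11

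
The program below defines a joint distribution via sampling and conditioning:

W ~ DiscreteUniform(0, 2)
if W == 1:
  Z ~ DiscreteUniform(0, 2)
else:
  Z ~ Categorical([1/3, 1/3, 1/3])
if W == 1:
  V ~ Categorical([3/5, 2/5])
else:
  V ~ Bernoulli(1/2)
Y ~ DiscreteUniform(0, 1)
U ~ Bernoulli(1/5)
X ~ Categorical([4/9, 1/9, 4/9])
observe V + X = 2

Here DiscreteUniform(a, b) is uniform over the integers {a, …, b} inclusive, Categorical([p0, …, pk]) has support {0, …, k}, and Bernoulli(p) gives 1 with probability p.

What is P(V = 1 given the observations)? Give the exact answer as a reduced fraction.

P(V = 1 | obs) = 7/39

Enumerate traces; 72 have nonzero weight after conditioning:
  (W=0, Z=0, V=0, Y=0, U=0, X=2) weight 4/405
  (W=0, Z=0, V=0, Y=0, U=1, X=2) weight 1/405
  (W=0, Z=0, V=0, Y=1, U=0, X=2) weight 4/405
  (W=0, Z=0, V=0, Y=1, U=1, X=2) weight 1/405
  (W=0, Z=0, V=1, Y=0, U=0, X=1) weight 1/405
  (W=0, Z=0, V=1, Y=0, U=1, X=1) weight 1/1620
  (W=0, Z=0, V=1, Y=1, U=0, X=1) weight 1/405
  (W=0, Z=0, V=1, Y=1, U=1, X=1) weight 1/1620
  … 64 more
Group by V:
  weight(V=0) = 32/135
  weight(V=1) = 7/135
Total weight = 32/135 + 7/135 = 13/45
P(V=0 | obs) = 32/135 / 13/45 = 32/39
P(V=1 | obs) = 7/135 / 13/45 = 7/39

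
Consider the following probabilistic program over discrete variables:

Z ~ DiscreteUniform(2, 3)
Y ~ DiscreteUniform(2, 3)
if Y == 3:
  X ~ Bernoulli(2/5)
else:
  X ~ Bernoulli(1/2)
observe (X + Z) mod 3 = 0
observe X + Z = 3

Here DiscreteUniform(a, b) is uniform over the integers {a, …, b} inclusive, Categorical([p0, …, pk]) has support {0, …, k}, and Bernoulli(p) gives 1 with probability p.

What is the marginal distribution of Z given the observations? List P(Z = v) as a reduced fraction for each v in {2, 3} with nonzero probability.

Enumerate traces; 4 have nonzero weight after conditioning:
  (Z=2, Y=2, X=1) weight 1/8
  (Z=2, Y=3, X=1) weight 1/10
  (Z=3, Y=2, X=0) weight 1/8
  (Z=3, Y=3, X=0) weight 3/20
Group by Z:
  weight(Z=2) = 9/40
  weight(Z=3) = 11/40
Total weight = 9/40 + 11/40 = 1/2
P(Z=2 | obs) = 9/40 / 1/2 = 9/20
P(Z=3 | obs) = 11/40 / 1/2 = 11/20

P(Z=2) = 9/20, P(Z=3) = 11/20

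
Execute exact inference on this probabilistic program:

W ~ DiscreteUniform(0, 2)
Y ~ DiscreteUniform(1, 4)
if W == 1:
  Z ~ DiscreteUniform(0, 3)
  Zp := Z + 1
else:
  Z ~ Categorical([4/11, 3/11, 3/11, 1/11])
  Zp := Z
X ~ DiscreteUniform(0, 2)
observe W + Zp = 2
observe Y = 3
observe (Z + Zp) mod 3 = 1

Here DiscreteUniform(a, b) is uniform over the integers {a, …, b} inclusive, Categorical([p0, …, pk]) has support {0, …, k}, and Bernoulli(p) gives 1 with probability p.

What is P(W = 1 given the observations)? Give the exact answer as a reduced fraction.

Enumerate traces; 6 have nonzero weight after conditioning:
  (W=0, Y=3, Z=2, X=0) weight 1/132
  (W=0, Y=3, Z=2, X=1) weight 1/132
  (W=0, Y=3, Z=2, X=2) weight 1/132
  (W=1, Y=3, Z=0, X=0) weight 1/144
  (W=1, Y=3, Z=0, X=1) weight 1/144
  (W=1, Y=3, Z=0, X=2) weight 1/144
Group by W:
  weight(W=0) = 1/44
  weight(W=1) = 1/48
Total weight = 1/44 + 1/48 = 23/528
P(W=0 | obs) = 1/44 / 23/528 = 12/23
P(W=1 | obs) = 1/48 / 23/528 = 11/23

P(W = 1 | obs) = 11/23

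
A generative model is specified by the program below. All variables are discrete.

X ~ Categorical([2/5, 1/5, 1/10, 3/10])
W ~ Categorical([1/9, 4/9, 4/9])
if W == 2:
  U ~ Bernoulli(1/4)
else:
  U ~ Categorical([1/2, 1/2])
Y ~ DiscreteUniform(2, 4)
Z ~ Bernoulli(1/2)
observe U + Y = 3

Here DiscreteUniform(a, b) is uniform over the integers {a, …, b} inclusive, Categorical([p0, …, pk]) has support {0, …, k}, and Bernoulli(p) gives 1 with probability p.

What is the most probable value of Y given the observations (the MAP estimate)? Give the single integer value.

Enumerate traces; 48 have nonzero weight after conditioning:
  (X=0, W=0, U=0, Y=3, Z=0) weight 1/270
  (X=0, W=0, U=0, Y=3, Z=1) weight 1/270
  (X=0, W=0, U=1, Y=2, Z=0) weight 1/270
  (X=0, W=0, U=1, Y=2, Z=1) weight 1/270
  (X=0, W=1, U=0, Y=3, Z=0) weight 2/135
  (X=0, W=1, U=0, Y=3, Z=1) weight 2/135
  (X=0, W=1, U=1, Y=2, Z=0) weight 2/135
  (X=0, W=1, U=1, Y=2, Z=1) weight 2/135
  … 40 more
Group by Y:
  weight(Y=2) = 7/54
  weight(Y=3) = 11/54
Total weight = 7/54 + 11/54 = 1/3
P(Y=2 | obs) = 7/54 / 1/3 = 7/18
P(Y=3 | obs) = 11/54 / 1/3 = 11/18
argmax = 3

argmax_v P(Y = v | obs) = 3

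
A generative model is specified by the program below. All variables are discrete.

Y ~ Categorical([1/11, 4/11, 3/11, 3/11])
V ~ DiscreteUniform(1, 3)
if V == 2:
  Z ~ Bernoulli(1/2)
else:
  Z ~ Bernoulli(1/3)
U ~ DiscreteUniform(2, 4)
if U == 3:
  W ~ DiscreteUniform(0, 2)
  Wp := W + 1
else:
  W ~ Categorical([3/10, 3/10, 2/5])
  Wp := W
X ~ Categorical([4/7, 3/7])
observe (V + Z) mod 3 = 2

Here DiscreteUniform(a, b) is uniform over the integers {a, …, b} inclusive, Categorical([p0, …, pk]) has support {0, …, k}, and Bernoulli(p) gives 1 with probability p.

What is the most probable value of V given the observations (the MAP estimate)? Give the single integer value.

argmax_v P(V = v | obs) = 2

Enumerate traces; 144 have nonzero weight after conditioning:
  (Y=0, V=1, Z=1, U=2, W=0, X=0) weight 2/3465
  (Y=0, V=1, Z=1, U=2, W=0, X=1) weight 1/2310
  (Y=0, V=1, Z=1, U=2, W=1, X=0) weight 2/3465
  (Y=0, V=1, Z=1, U=2, W=1, X=1) weight 1/2310
  (Y=0, V=1, Z=1, U=2, W=2, X=0) weight 8/10395
  (Y=0, V=1, Z=1, U=2, W=2, X=1) weight 2/3465
  (Y=0, V=1, Z=1, U=3, W=0, X=0) weight 4/6237
  (Y=0, V=1, Z=1, U=3, W=0, X=1) weight 1/2079
  (Y=0, V=2, Z=0, U=2, W=0, X=0) weight 1/1155
  … 135 more
Group by V:
  weight(V=1) = 1/9
  weight(V=2) = 1/6
Total weight = 1/9 + 1/6 = 5/18
P(V=1 | obs) = 1/9 / 5/18 = 2/5
P(V=2 | obs) = 1/6 / 5/18 = 3/5
argmax = 2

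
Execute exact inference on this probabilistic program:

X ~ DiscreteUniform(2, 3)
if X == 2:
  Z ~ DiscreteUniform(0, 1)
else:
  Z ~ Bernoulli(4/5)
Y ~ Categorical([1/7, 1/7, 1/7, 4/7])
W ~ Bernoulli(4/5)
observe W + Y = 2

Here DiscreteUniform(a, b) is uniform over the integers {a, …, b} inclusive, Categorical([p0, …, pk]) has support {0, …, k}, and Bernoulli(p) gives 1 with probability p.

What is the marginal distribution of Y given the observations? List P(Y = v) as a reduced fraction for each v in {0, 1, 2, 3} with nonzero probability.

P(Y=1) = 4/5, P(Y=2) = 1/5

Enumerate traces; 8 have nonzero weight after conditioning:
  (X=2, Z=0, Y=1, W=1) weight 1/35
  (X=2, Z=0, Y=2, W=0) weight 1/140
  (X=2, Z=1, Y=1, W=1) weight 1/35
  (X=2, Z=1, Y=2, W=0) weight 1/140
  (X=3, Z=0, Y=1, W=1) weight 2/175
  (X=3, Z=0, Y=2, W=0) weight 1/350
  (X=3, Z=1, Y=1, W=1) weight 8/175
  (X=3, Z=1, Y=2, W=0) weight 2/175
Group by Y:
  weight(Y=1) = 4/35
  weight(Y=2) = 1/35
Total weight = 4/35 + 1/35 = 1/7
P(Y=1 | obs) = 4/35 / 1/7 = 4/5
P(Y=2 | obs) = 1/35 / 1/7 = 1/5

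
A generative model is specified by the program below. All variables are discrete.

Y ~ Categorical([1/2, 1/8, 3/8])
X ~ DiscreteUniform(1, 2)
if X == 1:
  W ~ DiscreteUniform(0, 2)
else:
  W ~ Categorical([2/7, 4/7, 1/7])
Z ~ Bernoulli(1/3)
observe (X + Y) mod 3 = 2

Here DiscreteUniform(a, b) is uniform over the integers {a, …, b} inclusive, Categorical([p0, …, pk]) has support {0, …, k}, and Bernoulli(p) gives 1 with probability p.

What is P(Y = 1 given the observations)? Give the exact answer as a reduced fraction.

P(Y = 1 | obs) = 1/5

Enumerate traces; 12 have nonzero weight after conditioning:
  (Y=0, X=2, W=0, Z=0) weight 1/21
  (Y=0, X=2, W=0, Z=1) weight 1/42
  (Y=0, X=2, W=1, Z=0) weight 2/21
  (Y=0, X=2, W=1, Z=1) weight 1/21
  (Y=0, X=2, W=2, Z=0) weight 1/42
  (Y=0, X=2, W=2, Z=1) weight 1/84
  (Y=1, X=1, W=0, Z=0) weight 1/72
  (Y=1, X=1, W=0, Z=1) weight 1/144
  … 4 more
Group by Y:
  weight(Y=0) = 1/4
  weight(Y=1) = 1/16
Total weight = 1/4 + 1/16 = 5/16
P(Y=0 | obs) = 1/4 / 5/16 = 4/5
P(Y=1 | obs) = 1/16 / 5/16 = 1/5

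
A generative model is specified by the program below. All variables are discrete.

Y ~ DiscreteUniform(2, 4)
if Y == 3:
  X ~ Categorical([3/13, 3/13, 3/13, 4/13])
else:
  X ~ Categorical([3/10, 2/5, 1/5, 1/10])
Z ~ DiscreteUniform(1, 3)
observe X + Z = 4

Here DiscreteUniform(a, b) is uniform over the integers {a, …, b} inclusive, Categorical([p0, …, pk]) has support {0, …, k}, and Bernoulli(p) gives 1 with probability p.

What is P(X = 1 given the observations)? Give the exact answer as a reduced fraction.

Enumerate traces; 9 have nonzero weight after conditioning:
  (Y=2, X=1, Z=3) weight 2/45
  (Y=2, X=2, Z=2) weight 1/45
  (Y=2, X=3, Z=1) weight 1/90
  (Y=3, X=1, Z=3) weight 1/39
  (Y=3, X=2, Z=2) weight 1/39
  (Y=3, X=3, Z=1) weight 4/117
  (Y=4, X=1, Z=3) weight 2/45
  (Y=4, X=2, Z=2) weight 1/45
  … 1 more
Group by X:
  weight(X=1) = 67/585
  weight(X=2) = 41/585
  weight(X=3) = 11/195
Total weight = 67/585 + 41/585 + 11/195 = 47/195
P(X=1 | obs) = 67/585 / 47/195 = 67/141
P(X=2 | obs) = 41/585 / 47/195 = 41/141
P(X=3 | obs) = 11/195 / 47/195 = 11/47

P(X = 1 | obs) = 67/141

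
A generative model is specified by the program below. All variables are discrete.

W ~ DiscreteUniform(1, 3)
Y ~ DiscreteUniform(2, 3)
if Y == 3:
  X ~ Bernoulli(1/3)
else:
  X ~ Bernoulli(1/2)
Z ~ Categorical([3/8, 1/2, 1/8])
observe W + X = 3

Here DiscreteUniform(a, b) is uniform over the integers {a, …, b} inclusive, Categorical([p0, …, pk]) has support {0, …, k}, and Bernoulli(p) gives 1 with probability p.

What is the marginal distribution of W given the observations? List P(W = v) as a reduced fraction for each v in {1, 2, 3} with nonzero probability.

P(W=2) = 5/12, P(W=3) = 7/12

Enumerate traces; 12 have nonzero weight after conditioning:
  (W=2, Y=2, X=1, Z=0) weight 1/32
  (W=2, Y=2, X=1, Z=1) weight 1/24
  (W=2, Y=2, X=1, Z=2) weight 1/96
  (W=2, Y=3, X=1, Z=0) weight 1/48
  (W=2, Y=3, X=1, Z=1) weight 1/36
  (W=2, Y=3, X=1, Z=2) weight 1/144
  (W=3, Y=2, X=0, Z=0) weight 1/32
  (W=3, Y=2, X=0, Z=1) weight 1/24
  … 4 more
Group by W:
  weight(W=2) = 5/36
  weight(W=3) = 7/36
Total weight = 5/36 + 7/36 = 1/3
P(W=2 | obs) = 5/36 / 1/3 = 5/12
P(W=3 | obs) = 7/36 / 1/3 = 7/12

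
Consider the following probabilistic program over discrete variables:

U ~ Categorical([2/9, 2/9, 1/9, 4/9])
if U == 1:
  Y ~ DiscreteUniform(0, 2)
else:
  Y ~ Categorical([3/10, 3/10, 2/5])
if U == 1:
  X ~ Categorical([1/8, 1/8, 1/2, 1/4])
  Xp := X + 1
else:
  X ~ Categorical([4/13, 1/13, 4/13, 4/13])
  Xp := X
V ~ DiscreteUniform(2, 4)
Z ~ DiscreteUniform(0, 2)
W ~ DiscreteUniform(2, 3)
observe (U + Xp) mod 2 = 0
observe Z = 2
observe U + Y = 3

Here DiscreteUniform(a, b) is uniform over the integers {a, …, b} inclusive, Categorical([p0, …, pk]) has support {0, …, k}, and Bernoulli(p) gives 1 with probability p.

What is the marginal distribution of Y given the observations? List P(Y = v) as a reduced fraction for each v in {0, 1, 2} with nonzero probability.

P(Y=0) = 360/829, P(Y=1) = 144/829, P(Y=2) = 325/829

Enumerate traces; 36 have nonzero weight after conditioning:
  (U=1, Y=2, X=0, V=2, Z=2, W=2) weight 1/1944
  (U=1, Y=2, X=0, V=2, Z=2, W=3) weight 1/1944
  (U=1, Y=2, X=0, V=3, Z=2, W=2) weight 1/1944
  (U=1, Y=2, X=0, V=3, Z=2, W=3) weight 1/1944
  (U=1, Y=2, X=0, V=4, Z=2, W=2) weight 1/1944
  (U=1, Y=2, X=0, V=4, Z=2, W=3) weight 1/1944
  (U=1, Y=2, X=2, V=2, Z=2, W=2) weight 1/486
  (U=1, Y=2, X=2, V=2, Z=2, W=3) weight 1/486
  (U=2, Y=1, X=0, V=2, Z=2, W=2) weight 1/1755
  (U=3, Y=0, X=1, V=2, Z=2, W=2) weight 1/1755
  … 26 more
Group by Y:
  weight(Y=0) = 2/117
  weight(Y=1) = 4/585
  weight(Y=2) = 5/324
Total weight = 2/117 + 4/585 + 5/324 = 829/21060
P(Y=0 | obs) = 2/117 / 829/21060 = 360/829
P(Y=1 | obs) = 4/585 / 829/21060 = 144/829
P(Y=2 | obs) = 5/324 / 829/21060 = 325/829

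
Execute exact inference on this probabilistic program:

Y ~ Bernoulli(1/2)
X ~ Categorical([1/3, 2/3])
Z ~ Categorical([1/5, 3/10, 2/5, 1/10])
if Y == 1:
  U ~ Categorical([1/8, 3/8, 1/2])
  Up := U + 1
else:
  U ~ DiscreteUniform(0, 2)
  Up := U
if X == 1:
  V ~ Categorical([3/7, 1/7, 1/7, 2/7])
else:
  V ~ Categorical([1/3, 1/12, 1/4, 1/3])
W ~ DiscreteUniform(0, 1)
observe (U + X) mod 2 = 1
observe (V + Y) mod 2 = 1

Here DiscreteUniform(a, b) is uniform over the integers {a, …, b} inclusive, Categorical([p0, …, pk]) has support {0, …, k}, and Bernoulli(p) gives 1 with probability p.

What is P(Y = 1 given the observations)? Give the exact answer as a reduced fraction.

P(Y = 1 | obs) = 1881/3313

Enumerate traces; 96 have nonzero weight after conditioning:
  (Y=0, X=0, Z=0, U=1, V=1, W=0) weight 1/2160
  (Y=0, X=0, Z=0, U=1, V=1, W=1) weight 1/2160
  (Y=0, X=0, Z=0, U=1, V=3, W=0) weight 1/540
  (Y=0, X=0, Z=0, U=1, V=3, W=1) weight 1/540
  (Y=0, X=0, Z=1, U=1, V=1, W=0) weight 1/1440
  (Y=0, X=0, Z=1, U=1, V=1, W=1) weight 1/1440
  (Y=0, X=0, Z=1, U=1, V=3, W=0) weight 1/360
  (Y=0, X=0, Z=1, U=1, V=3, W=1) weight 1/360
  (Y=1, X=0, Z=0, U=1, V=0, W=0) weight 1/480
  … 87 more
Group by Y:
  weight(Y=0) = 179/1512
  weight(Y=1) = 209/1344
Total weight = 179/1512 + 209/1344 = 3313/12096
P(Y=0 | obs) = 179/1512 / 3313/12096 = 1432/3313
P(Y=1 | obs) = 209/1344 / 3313/12096 = 1881/3313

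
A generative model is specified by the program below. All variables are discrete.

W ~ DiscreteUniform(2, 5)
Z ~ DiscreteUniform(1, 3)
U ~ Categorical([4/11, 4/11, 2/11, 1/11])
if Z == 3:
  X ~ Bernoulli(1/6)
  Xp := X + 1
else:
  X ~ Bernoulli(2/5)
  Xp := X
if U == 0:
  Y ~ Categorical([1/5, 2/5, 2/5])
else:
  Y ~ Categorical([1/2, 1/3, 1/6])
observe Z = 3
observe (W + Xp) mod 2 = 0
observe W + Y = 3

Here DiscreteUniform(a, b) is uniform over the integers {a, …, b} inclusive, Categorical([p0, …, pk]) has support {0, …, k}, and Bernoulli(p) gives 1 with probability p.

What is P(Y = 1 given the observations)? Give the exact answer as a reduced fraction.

P(Y = 1 | obs) = 118/763

Enumerate traces; 8 have nonzero weight after conditioning:
  (W=2, Z=3, U=0, X=1, Y=1) weight 1/495
  (W=2, Z=3, U=1, X=1, Y=1) weight 1/594
  (W=2, Z=3, U=2, X=1, Y=1) weight 1/1188
  (W=2, Z=3, U=3, X=1, Y=1) weight 1/2376
  (W=3, Z=3, U=0, X=0, Y=0) weight 1/198
  (W=3, Z=3, U=1, X=0, Y=0) weight 5/396
  (W=3, Z=3, U=2, X=0, Y=0) weight 5/792
  (W=3, Z=3, U=3, X=0, Y=0) weight 5/1584
Group by Y:
  weight(Y=0) = 43/1584
  weight(Y=1) = 59/11880
Total weight = 43/1584 + 59/11880 = 763/23760
P(Y=0 | obs) = 43/1584 / 763/23760 = 645/763
P(Y=1 | obs) = 59/11880 / 763/23760 = 118/763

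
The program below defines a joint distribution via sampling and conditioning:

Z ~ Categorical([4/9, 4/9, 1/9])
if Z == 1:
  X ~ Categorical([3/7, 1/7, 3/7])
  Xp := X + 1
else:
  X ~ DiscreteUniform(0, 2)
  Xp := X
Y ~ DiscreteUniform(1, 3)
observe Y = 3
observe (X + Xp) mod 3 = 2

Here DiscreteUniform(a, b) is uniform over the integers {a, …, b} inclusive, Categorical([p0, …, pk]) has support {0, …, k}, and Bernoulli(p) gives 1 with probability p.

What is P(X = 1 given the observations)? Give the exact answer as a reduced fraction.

Enumerate traces; 3 have nonzero weight after conditioning:
  (Z=0, X=1, Y=3) weight 4/81
  (Z=1, X=2, Y=3) weight 4/63
  (Z=2, X=1, Y=3) weight 1/81
Group by X:
  weight(X=1) = 5/81
  weight(X=2) = 4/63
Total weight = 5/81 + 4/63 = 71/567
P(X=1 | obs) = 5/81 / 71/567 = 35/71
P(X=2 | obs) = 4/63 / 71/567 = 36/71

P(X = 1 | obs) = 35/71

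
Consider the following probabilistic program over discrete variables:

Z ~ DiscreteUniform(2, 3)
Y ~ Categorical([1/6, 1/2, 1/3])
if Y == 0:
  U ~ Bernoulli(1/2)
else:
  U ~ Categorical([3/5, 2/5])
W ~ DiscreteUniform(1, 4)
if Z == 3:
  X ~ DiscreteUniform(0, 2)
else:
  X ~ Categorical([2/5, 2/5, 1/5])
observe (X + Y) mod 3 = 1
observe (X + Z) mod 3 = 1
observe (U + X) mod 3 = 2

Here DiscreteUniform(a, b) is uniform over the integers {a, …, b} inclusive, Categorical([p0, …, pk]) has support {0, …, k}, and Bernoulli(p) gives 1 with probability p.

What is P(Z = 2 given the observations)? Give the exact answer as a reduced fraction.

Enumerate traces; 8 have nonzero weight after conditioning:
  (Z=2, Y=2, U=0, W=1, X=2) weight 1/200
  (Z=2, Y=2, U=0, W=2, X=2) weight 1/200
  (Z=2, Y=2, U=0, W=3, X=2) weight 1/200
  (Z=2, Y=2, U=0, W=4, X=2) weight 1/200
  (Z=3, Y=0, U=1, W=1, X=1) weight 1/288
  (Z=3, Y=0, U=1, W=2, X=1) weight 1/288
  (Z=3, Y=0, U=1, W=3, X=1) weight 1/288
  (Z=3, Y=0, U=1, W=4, X=1) weight 1/288
Group by Z:
  weight(Z=2) = 1/50
  weight(Z=3) = 1/72
Total weight = 1/50 + 1/72 = 61/1800
P(Z=2 | obs) = 1/50 / 61/1800 = 36/61
P(Z=3 | obs) = 1/72 / 61/1800 = 25/61

P(Z = 2 | obs) = 36/61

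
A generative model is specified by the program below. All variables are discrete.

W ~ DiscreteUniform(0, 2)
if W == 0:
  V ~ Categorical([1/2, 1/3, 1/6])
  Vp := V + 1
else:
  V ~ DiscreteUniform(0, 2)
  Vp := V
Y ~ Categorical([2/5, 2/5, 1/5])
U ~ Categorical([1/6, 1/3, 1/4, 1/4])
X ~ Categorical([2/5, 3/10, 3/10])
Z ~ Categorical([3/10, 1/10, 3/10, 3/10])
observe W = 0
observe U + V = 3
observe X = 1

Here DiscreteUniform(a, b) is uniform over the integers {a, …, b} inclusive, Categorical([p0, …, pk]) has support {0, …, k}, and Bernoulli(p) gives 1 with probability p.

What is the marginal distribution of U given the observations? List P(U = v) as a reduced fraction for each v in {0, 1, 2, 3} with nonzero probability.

P(U=1) = 4/19, P(U=2) = 6/19, P(U=3) = 9/19

Enumerate traces; 36 have nonzero weight after conditioning:
  (W=0, V=0, Y=0, U=3, X=1, Z=0) weight 3/2000
  (W=0, V=0, Y=0, U=3, X=1, Z=1) weight 1/2000
  (W=0, V=0, Y=0, U=3, X=1, Z=2) weight 3/2000
  (W=0, V=0, Y=0, U=3, X=1, Z=3) weight 3/2000
  (W=0, V=0, Y=1, U=3, X=1, Z=0) weight 3/2000
  (W=0, V=0, Y=1, U=3, X=1, Z=1) weight 1/2000
  (W=0, V=0, Y=1, U=3, X=1, Z=2) weight 3/2000
  (W=0, V=0, Y=1, U=3, X=1, Z=3) weight 3/2000
  (W=0, V=1, Y=0, U=2, X=1, Z=0) weight 1/1000
  (W=0, V=2, Y=0, U=1, X=1, Z=0) weight 1/1500
  … 26 more
Group by U:
  weight(U=1) = 1/180
  weight(U=2) = 1/120
  weight(U=3) = 1/80
Total weight = 1/180 + 1/120 + 1/80 = 19/720
P(U=1 | obs) = 1/180 / 19/720 = 4/19
P(U=2 | obs) = 1/120 / 19/720 = 6/19
P(U=3 | obs) = 1/80 / 19/720 = 9/19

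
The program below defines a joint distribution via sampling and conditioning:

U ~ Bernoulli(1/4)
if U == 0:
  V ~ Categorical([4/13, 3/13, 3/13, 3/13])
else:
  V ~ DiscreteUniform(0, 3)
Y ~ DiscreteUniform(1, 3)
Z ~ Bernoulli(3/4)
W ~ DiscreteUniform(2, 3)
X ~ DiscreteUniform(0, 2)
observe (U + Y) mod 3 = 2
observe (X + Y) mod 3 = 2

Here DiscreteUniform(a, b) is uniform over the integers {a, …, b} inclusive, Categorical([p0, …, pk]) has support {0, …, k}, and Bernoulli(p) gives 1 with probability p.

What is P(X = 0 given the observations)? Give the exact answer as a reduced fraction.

P(X = 0 | obs) = 3/4

Enumerate traces; 32 have nonzero weight after conditioning:
  (U=0, V=0, Y=2, Z=0, W=2, X=0) weight 1/312
  (U=0, V=0, Y=2, Z=0, W=3, X=0) weight 1/312
  (U=0, V=0, Y=2, Z=1, W=2, X=0) weight 1/104
  (U=0, V=0, Y=2, Z=1, W=3, X=0) weight 1/104
  (U=0, V=1, Y=2, Z=0, W=2, X=0) weight 1/416
  (U=0, V=1, Y=2, Z=0, W=3, X=0) weight 1/416
  (U=0, V=1, Y=2, Z=1, W=2, X=0) weight 3/416
  (U=0, V=1, Y=2, Z=1, W=3, X=0) weight 3/416
  (U=1, V=0, Y=1, Z=0, W=2, X=1) weight 1/1152
  … 23 more
Group by X:
  weight(X=0) = 1/12
  weight(X=1) = 1/36
Total weight = 1/12 + 1/36 = 1/9
P(X=0 | obs) = 1/12 / 1/9 = 3/4
P(X=1 | obs) = 1/36 / 1/9 = 1/4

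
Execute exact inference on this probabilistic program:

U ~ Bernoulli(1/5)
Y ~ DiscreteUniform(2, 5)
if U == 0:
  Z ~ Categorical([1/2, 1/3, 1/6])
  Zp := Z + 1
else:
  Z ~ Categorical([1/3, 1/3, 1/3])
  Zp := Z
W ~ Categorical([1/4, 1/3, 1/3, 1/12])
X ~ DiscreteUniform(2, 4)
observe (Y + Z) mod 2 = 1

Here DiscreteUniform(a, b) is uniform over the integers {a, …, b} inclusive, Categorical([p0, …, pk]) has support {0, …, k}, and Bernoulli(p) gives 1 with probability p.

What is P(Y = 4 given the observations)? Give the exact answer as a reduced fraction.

P(Y = 4 | obs) = 1/6

Enumerate traces; 144 have nonzero weight after conditioning:
  (U=0, Y=2, Z=1, W=0, X=2) weight 1/180
  (U=0, Y=2, Z=1, W=0, X=3) weight 1/180
  (U=0, Y=2, Z=1, W=0, X=4) weight 1/180
  (U=0, Y=2, Z=1, W=1, X=2) weight 1/135
  (U=0, Y=2, Z=1, W=1, X=3) weight 1/135
  (U=0, Y=2, Z=1, W=1, X=4) weight 1/135
  (U=0, Y=2, Z=1, W=2, X=2) weight 1/135
  (U=0, Y=2, Z=1, W=2, X=3) weight 1/135
  (U=0, Y=3, Z=0, W=0, X=2) weight 1/120
  (U=0, Y=4, Z=1, W=0, X=2) weight 1/180
  … 134 more
Group by Y:
  weight(Y=2) = 1/12
  weight(Y=3) = 1/6
  weight(Y=4) = 1/12
  weight(Y=5) = 1/6
Total weight = 1/12 + 1/6 + 1/12 + 1/6 = 1/2
P(Y=2 | obs) = 1/12 / 1/2 = 1/6
P(Y=3 | obs) = 1/6 / 1/2 = 1/3
P(Y=4 | obs) = 1/12 / 1/2 = 1/6
P(Y=5 | obs) = 1/6 / 1/2 = 1/3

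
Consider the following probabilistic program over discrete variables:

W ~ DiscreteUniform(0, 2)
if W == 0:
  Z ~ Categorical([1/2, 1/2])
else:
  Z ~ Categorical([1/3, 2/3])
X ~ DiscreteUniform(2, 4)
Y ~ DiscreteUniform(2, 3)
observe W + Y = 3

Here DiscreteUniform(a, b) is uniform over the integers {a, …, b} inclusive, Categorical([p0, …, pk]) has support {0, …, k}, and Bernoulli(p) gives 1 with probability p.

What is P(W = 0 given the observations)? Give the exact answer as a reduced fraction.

P(W = 0 | obs) = 1/2

Enumerate traces; 12 have nonzero weight after conditioning:
  (W=0, Z=0, X=2, Y=3) weight 1/36
  (W=0, Z=0, X=3, Y=3) weight 1/36
  (W=0, Z=0, X=4, Y=3) weight 1/36
  (W=0, Z=1, X=2, Y=3) weight 1/36
  (W=0, Z=1, X=3, Y=3) weight 1/36
  (W=0, Z=1, X=4, Y=3) weight 1/36
  (W=1, Z=0, X=2, Y=2) weight 1/54
  (W=1, Z=0, X=3, Y=2) weight 1/54
  … 4 more
Group by W:
  weight(W=0) = 1/6
  weight(W=1) = 1/6
Total weight = 1/6 + 1/6 = 1/3
P(W=0 | obs) = 1/6 / 1/3 = 1/2
P(W=1 | obs) = 1/6 / 1/3 = 1/2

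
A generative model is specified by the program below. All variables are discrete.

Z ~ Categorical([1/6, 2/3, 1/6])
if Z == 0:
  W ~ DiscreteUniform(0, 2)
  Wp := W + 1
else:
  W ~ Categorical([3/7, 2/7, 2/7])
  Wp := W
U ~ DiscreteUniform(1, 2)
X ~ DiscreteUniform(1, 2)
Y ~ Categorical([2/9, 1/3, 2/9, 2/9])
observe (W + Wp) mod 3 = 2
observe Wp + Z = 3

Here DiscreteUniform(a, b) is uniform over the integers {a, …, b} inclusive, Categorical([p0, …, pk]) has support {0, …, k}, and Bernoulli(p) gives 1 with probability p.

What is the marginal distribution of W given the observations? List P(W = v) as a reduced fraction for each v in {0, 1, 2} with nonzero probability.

P(W=1) = 6/13, P(W=2) = 7/13

Enumerate traces; 32 have nonzero weight after conditioning:
  (Z=0, W=2, U=1, X=1, Y=0) weight 1/324
  (Z=0, W=2, U=1, X=1, Y=1) weight 1/216
  (Z=0, W=2, U=1, X=1, Y=2) weight 1/324
  (Z=0, W=2, U=1, X=1, Y=3) weight 1/324
  (Z=0, W=2, U=1, X=2, Y=0) weight 1/324
  (Z=0, W=2, U=1, X=2, Y=1) weight 1/216
  (Z=0, W=2, U=1, X=2, Y=2) weight 1/324
  (Z=0, W=2, U=1, X=2, Y=3) weight 1/324
  (Z=2, W=1, U=1, X=1, Y=0) weight 1/378
  … 23 more
Group by W:
  weight(W=1) = 1/21
  weight(W=2) = 1/18
Total weight = 1/21 + 1/18 = 13/126
P(W=1 | obs) = 1/21 / 13/126 = 6/13
P(W=2 | obs) = 1/18 / 13/126 = 7/13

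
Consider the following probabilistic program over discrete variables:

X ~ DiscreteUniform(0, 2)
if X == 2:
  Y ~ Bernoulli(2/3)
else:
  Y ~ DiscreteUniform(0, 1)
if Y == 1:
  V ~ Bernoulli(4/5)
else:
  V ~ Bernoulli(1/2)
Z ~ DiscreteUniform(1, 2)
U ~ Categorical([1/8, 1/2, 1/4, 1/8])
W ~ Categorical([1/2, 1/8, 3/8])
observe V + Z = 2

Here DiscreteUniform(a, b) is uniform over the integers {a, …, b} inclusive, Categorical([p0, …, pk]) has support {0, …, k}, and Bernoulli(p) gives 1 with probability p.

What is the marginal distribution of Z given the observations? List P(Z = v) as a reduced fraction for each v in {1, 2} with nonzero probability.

P(Z=1) = 2/3, P(Z=2) = 1/3

Enumerate traces; 144 have nonzero weight after conditioning:
  (X=0, Y=0, V=0, Z=2, U=0, W=0) weight 1/384
  (X=0, Y=0, V=0, Z=2, U=0, W=1) weight 1/1536
  (X=0, Y=0, V=0, Z=2, U=0, W=2) weight 1/512
  (X=0, Y=0, V=0, Z=2, U=1, W=0) weight 1/96
  (X=0, Y=0, V=0, Z=2, U=1, W=1) weight 1/384
  (X=0, Y=0, V=0, Z=2, U=1, W=2) weight 1/128
  (X=0, Y=0, V=0, Z=2, U=2, W=0) weight 1/192
  (X=0, Y=0, V=0, Z=2, U=2, W=1) weight 1/768
  (X=0, Y=0, V=1, Z=1, U=0, W=0) weight 1/384
  … 135 more
Group by Z:
  weight(Z=1) = 1/3
  weight(Z=2) = 1/6
Total weight = 1/3 + 1/6 = 1/2
P(Z=1 | obs) = 1/3 / 1/2 = 2/3
P(Z=2 | obs) = 1/6 / 1/2 = 1/3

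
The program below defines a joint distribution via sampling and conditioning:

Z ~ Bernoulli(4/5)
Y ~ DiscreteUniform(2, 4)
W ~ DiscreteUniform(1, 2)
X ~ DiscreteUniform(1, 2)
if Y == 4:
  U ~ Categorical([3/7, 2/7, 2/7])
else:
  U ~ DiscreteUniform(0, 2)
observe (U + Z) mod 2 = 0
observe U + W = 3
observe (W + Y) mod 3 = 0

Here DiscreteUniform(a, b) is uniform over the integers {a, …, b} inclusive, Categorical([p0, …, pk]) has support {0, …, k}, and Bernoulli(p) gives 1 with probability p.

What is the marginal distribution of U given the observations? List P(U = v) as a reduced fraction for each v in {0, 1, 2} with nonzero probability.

P(U=1) = 24/31, P(U=2) = 7/31

Enumerate traces; 4 have nonzero weight after conditioning:
  (Z=0, Y=2, W=1, X=1, U=2) weight 1/180
  (Z=0, Y=2, W=1, X=2, U=2) weight 1/180
  (Z=1, Y=4, W=2, X=1, U=1) weight 2/105
  (Z=1, Y=4, W=2, X=2, U=1) weight 2/105
Group by U:
  weight(U=1) = 4/105
  weight(U=2) = 1/90
Total weight = 4/105 + 1/90 = 31/630
P(U=1 | obs) = 4/105 / 31/630 = 24/31
P(U=2 | obs) = 1/90 / 31/630 = 7/31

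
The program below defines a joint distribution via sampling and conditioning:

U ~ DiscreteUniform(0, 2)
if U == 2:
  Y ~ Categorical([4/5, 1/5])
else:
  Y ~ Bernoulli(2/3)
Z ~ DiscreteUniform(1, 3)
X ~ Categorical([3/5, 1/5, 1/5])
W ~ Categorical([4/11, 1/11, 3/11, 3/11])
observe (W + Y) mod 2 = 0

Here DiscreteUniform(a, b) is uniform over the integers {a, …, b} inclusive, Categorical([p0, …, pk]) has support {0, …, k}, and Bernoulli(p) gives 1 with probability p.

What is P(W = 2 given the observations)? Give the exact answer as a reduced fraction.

P(W = 2 | obs) = 11/41

Enumerate traces; 108 have nonzero weight after conditioning:
  (U=0, Y=0, Z=1, X=0, W=0) weight 4/495
  (U=0, Y=0, Z=1, X=0, W=2) weight 1/165
  (U=0, Y=0, Z=1, X=1, W=0) weight 4/1485
  (U=0, Y=0, Z=1, X=1, W=2) weight 1/495
  (U=0, Y=0, Z=1, X=2, W=0) weight 4/1485
  (U=0, Y=0, Z=1, X=2, W=2) weight 1/495
  (U=0, Y=0, Z=2, X=0, W=0) weight 4/495
  (U=0, Y=0, Z=2, X=0, W=2) weight 1/165
  (U=0, Y=1, Z=1, X=0, W=1) weight 2/495
  (U=0, Y=1, Z=1, X=0, W=3) weight 2/165
  … 98 more
Group by W:
  weight(W=0) = 8/45
  weight(W=1) = 23/495
  weight(W=2) = 2/15
  weight(W=3) = 23/165
Total weight = 8/45 + 23/495 + 2/15 + 23/165 = 82/165
P(W=0 | obs) = 8/45 / 82/165 = 44/123
P(W=1 | obs) = 23/495 / 82/165 = 23/246
P(W=2 | obs) = 2/15 / 82/165 = 11/41
P(W=3 | obs) = 23/165 / 82/165 = 23/82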